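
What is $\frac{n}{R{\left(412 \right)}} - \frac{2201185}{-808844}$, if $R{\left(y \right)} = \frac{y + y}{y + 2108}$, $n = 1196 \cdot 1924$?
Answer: $\frac{586288988311495}{83310932} \approx 7.0374 \cdot 10^{6}$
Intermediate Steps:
$n = 2301104$
$R{\left(y \right)} = \frac{2 y}{2108 + y}$
$\frac{n}{R{\left(412 \right)}} - \frac{2201185}{-808844} = \frac{2301104}{2 \cdot 412 \frac{1}{2108 + 412}} - \frac{2201185}{-808844} = \frac{2301104}{2 \cdot 412 \cdot \frac{1}{2520}} - - \frac{2201185}{808844} = \frac{2301104}{2 \cdot 412 \cdot \frac{1}{2520}} + \frac{2201185}{808844} = \frac{2301104}{\frac{103}{315}} + \frac{2201185}{808844} = 2301104 \cdot \frac{315}{103} + \frac{2201185}{808844} = \frac{724847760}{103} + \frac{2201185}{808844} = \frac{586288988311495}{83310932}$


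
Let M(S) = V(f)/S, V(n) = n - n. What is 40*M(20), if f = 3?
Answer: 0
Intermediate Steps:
V(n) = 0
M(S) = 0 (M(S) = 0/S = 0)
40*M(20) = 40*0 = 0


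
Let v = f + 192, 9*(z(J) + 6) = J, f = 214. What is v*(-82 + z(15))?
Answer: -105154/3 ≈ -35051.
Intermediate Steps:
z(J) = -6 + J/9
v = 406 (v = 214 + 192 = 406)
v*(-82 + z(15)) = 406*(-82 + (-6 + (1/9)*15)) = 406*(-82 + (-6 + 5/3)) = 406*(-82 - 13/3) = 406*(-259/3) = -105154/3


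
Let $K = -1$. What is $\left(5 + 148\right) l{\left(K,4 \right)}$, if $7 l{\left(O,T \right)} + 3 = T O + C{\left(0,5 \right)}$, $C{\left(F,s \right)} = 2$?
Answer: $- \frac{765}{7} \approx -109.29$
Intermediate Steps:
$l{\left(O,T \right)} = - \frac{1}{7} + \frac{O T}{7}$ ($l{\left(O,T \right)} = - \frac{3}{7} + \frac{T O + 2}{7} = - \frac{3}{7} + \frac{O T + 2}{7} = - \frac{3}{7} + \frac{2 + O T}{7} = - \frac{3}{7} + \left(\frac{2}{7} + \frac{O T}{7}\right) = - \frac{1}{7} + \frac{O T}{7}$)
$\left(5 + 148\right) l{\left(K,4 \right)} = \left(5 + 148\right) \left(- \frac{1}{7} + \frac{1}{7} \left(-1\right) 4\right) = 153 \left(- \frac{1}{7} - \frac{4}{7}\right) = 153 \left(- \frac{5}{7}\right) = - \frac{765}{7}$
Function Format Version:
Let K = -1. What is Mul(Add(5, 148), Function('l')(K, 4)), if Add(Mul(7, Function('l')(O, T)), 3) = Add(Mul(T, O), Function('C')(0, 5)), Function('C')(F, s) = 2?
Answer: Rational(-765, 7) ≈ -109.29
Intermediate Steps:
Function('l')(O, T) = Add(Rational(-1, 7), Mul(Rational(1, 7), O, T)) (Function('l')(O, T) = Add(Rational(-3, 7), Mul(Rational(1, 7), Add(Mul(T, O), 2))) = Add(Rational(-3, 7), Mul(Rational(1, 7), Add(Mul(O, T), 2))) = Add(Rational(-3, 7), Mul(Rational(1, 7), Add(2, Mul(O, T)))) = Add(Rational(-3, 7), Add(Rational(2, 7), Mul(Rational(1, 7), O, T))) = Add(Rational(-1, 7), Mul(Rational(1, 7), O, T)))
Mul(Add(5, 148), Function('l')(K, 4)) = Mul(Add(5, 148), Add(Rational(-1, 7), Mul(Rational(1, 7), -1, 4))) = Mul(153, Add(Rational(-1, 7), Rational(-4, 7))) = Mul(153, Rational(-5, 7)) = Rational(-765, 7)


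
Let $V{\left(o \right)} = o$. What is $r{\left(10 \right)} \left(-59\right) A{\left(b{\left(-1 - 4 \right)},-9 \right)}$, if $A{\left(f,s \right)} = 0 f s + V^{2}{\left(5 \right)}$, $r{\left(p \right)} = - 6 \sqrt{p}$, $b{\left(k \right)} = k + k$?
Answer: $8850 \sqrt{10} \approx 27986.0$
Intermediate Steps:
$b{\left(k \right)} = 2 k$
$A{\left(f,s \right)} = 25$ ($A{\left(f,s \right)} = 0 f s + 5^{2} = 0 s + 25 = 0 + 25 = 25$)
$r{\left(10 \right)} \left(-59\right) A{\left(b{\left(-1 - 4 \right)},-9 \right)} = - 6 \sqrt{10} \left(-59\right) 25 = 354 \sqrt{10} \cdot 25 = 8850 \sqrt{10}$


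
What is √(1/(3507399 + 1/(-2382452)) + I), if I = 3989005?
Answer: √278537226843085318492577021377889/8356209762347 ≈ 1997.3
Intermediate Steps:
√(1/(3507399 + 1/(-2382452)) + I) = √(1/(3507399 + 1/(-2382452)) + 3989005) = √(1/(3507399 - 1/2382452) + 3989005) = √(1/(8356209762347/2382452) + 3989005) = √(2382452/8356209762347 + 3989005) = √(33332962523053377187/8356209762347) = √278537226843085318492577021377889/8356209762347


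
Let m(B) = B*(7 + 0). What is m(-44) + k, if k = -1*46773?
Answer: -47081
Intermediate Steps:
m(B) = 7*B (m(B) = B*7 = 7*B)
k = -46773
m(-44) + k = 7*(-44) - 46773 = -308 - 46773 = -47081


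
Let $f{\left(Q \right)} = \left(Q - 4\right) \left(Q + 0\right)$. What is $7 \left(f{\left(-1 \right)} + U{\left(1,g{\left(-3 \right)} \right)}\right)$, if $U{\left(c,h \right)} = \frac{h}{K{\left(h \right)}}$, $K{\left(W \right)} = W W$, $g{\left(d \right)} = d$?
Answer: $\frac{98}{3} \approx 32.667$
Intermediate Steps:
$f{\left(Q \right)} = Q \left(-4 + Q\right)$ ($f{\left(Q \right)} = \left(-4 + Q\right) Q = Q \left(-4 + Q\right)$)
$K{\left(W \right)} = W^{2}$
$U{\left(c,h \right)} = \frac{1}{h}$ ($U{\left(c,h \right)} = \frac{h}{h^{2}} = \frac{1}{h}$)
$7 \left(f{\left(-1 \right)} + U{\left(1,g{\left(-3 \right)} \right)}\right) = 7 \left(- (-4 - 1) + \frac{1}{-3}\right) = 7 \left(\left(-1\right) \left(-5\right) - \frac{1}{3}\right) = 7 \left(5 - \frac{1}{3}\right) = 7 \cdot \frac{14}{3} = \frac{98}{3}$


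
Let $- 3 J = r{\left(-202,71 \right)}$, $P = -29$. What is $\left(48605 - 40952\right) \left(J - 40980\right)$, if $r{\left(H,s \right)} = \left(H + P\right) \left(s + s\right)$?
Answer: $-229942038$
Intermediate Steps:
$r{\left(H,s \right)} = 2 s \left(-29 + H\right)$ ($r{\left(H,s \right)} = \left(H - 29\right) \left(s + s\right) = \left(-29 + H\right) 2 s = 2 s \left(-29 + H\right)$)
$J = 10934$ ($J = - \frac{2 \cdot 71 \left(-29 - 202\right)}{3} = - \frac{2 \cdot 71 \left(-231\right)}{3} = \left(- \frac{1}{3}\right) \left(-32802\right) = 10934$)
$\left(48605 - 40952\right) \left(J - 40980\right) = \left(48605 - 40952\right) \left(10934 - 40980\right) = 7653 \left(-30046\right) = -229942038$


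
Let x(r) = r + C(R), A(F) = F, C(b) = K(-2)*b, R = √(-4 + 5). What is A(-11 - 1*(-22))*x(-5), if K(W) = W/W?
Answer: -44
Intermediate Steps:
K(W) = 1
R = 1 (R = √1 = 1)
C(b) = b (C(b) = 1*b = b)
x(r) = 1 + r (x(r) = r + 1 = 1 + r)
A(-11 - 1*(-22))*x(-5) = (-11 - 1*(-22))*(1 - 5) = (-11 + 22)*(-4) = 11*(-4) = -44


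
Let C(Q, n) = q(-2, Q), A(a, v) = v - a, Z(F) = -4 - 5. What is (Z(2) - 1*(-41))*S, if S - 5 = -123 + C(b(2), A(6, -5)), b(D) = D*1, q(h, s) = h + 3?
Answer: -3744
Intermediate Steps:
Z(F) = -9
q(h, s) = 3 + h
b(D) = D
C(Q, n) = 1 (C(Q, n) = 3 - 2 = 1)
S = -117 (S = 5 + (-123 + 1) = 5 - 122 = -117)
(Z(2) - 1*(-41))*S = (-9 - 1*(-41))*(-117) = (-9 + 41)*(-117) = 32*(-117) = -3744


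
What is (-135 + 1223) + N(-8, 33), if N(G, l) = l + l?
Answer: 1154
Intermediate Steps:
N(G, l) = 2*l
(-135 + 1223) + N(-8, 33) = (-135 + 1223) + 2*33 = 1088 + 66 = 1154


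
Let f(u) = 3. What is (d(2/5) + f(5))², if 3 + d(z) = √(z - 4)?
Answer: -18/5 ≈ -3.6000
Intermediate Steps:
d(z) = -3 + √(-4 + z) (d(z) = -3 + √(z - 4) = -3 + √(-4 + z))
(d(2/5) + f(5))² = ((-3 + √(-4 + 2/5)) + 3)² = ((-3 + √(-4 + 2*(⅕))) + 3)² = ((-3 + √(-4 + ⅖)) + 3)² = ((-3 + √(-18/5)) + 3)² = ((-3 + 3*I*√10/5) + 3)² = (3*I*√10/5)² = -18/5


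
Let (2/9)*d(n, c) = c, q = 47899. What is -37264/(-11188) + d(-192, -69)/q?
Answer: 890717231/267947006 ≈ 3.3242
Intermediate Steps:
d(n, c) = 9*c/2
-37264/(-11188) + d(-192, -69)/q = -37264/(-11188) + ((9/2)*(-69))/47899 = -37264*(-1/11188) - 621/2*1/47899 = 9316/2797 - 621/95798 = 890717231/267947006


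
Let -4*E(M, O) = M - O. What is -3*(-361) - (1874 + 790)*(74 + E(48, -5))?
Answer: -160755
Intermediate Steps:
E(M, O) = -M/4 + O/4 (E(M, O) = -(M - O)/4 = -M/4 + O/4)
-3*(-361) - (1874 + 790)*(74 + E(48, -5)) = -3*(-361) - (1874 + 790)*(74 + (-¼*48 + (¼)*(-5))) = 1083 - 2664*(74 + (-12 - 5/4)) = 1083 - 2664*(74 - 53/4) = 1083 - 2664*243/4 = 1083 - 1*161838 = 1083 - 161838 = -160755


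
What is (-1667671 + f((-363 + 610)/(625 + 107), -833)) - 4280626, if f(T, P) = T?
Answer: -4354153157/732 ≈ -5.9483e+6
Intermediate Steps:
(-1667671 + f((-363 + 610)/(625 + 107), -833)) - 4280626 = (-1667671 + (-363 + 610)/(625 + 107)) - 4280626 = (-1667671 + 247/732) - 4280626 = -1220734925/732 - 4280626 = -4354153157/732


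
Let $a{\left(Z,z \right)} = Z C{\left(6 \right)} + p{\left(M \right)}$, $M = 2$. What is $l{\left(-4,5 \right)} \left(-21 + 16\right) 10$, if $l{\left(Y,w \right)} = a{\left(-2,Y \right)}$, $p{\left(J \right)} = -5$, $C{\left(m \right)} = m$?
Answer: $850$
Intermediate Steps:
$a{\left(Z,z \right)} = -5 + 6 Z$ ($a{\left(Z,z \right)} = Z 6 - 5 = 6 Z - 5 = -5 + 6 Z$)
$l{\left(Y,w \right)} = -17$ ($l{\left(Y,w \right)} = -5 + 6 \left(-2\right) = -5 - 12 = -17$)
$l{\left(-4,5 \right)} \left(-21 + 16\right) 10 = - 17 \left(-21 + 16\right) 10 = \left(-17\right) \left(-5\right) 10 = 85 \cdot 10 = 850$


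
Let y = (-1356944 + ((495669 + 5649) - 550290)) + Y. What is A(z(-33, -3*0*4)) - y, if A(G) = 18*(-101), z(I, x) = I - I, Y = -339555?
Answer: 1743653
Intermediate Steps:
z(I, x) = 0
y = -1745471 (y = (-1356944 + ((495669 + 5649) - 550290)) - 339555 = (-1356944 + (501318 - 550290)) - 339555 = (-1356944 - 48972) - 339555 = -1405916 - 339555 = -1745471)
A(G) = -1818
A(z(-33, -3*0*4)) - y = -1818 - 1*(-1745471) = -1818 + 1745471 = 1743653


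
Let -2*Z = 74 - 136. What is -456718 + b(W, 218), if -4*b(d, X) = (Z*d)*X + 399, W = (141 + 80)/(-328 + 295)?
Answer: -58806425/132 ≈ -4.4550e+5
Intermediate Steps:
Z = 31 (Z = -(74 - 136)/2 = -½*(-62) = 31)
W = -221/33 (W = 221/(-33) = 221*(-1/33) = -221/33 ≈ -6.6970)
b(d, X) = -399/4 - 31*X*d/4 (b(d, X) = -((31*d)*X + 399)/4 = -(31*X*d + 399)/4 = -(399 + 31*X*d)/4 = -399/4 - 31*X*d/4)
-456718 + b(W, 218) = -456718 + (-399/4 - 31/4*218*(-221/33)) = -456718 + (-399/4 + 746759/66) = -456718 + 1480351/132 = -58806425/132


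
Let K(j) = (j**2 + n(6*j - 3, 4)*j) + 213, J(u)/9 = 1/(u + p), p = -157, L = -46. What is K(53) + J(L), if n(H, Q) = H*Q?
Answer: 14169797/203 ≈ 69802.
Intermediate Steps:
J(u) = 9/(-157 + u) (J(u) = 9/(u - 157) = 9/(-157 + u))
K(j) = 213 + j**2 + j*(-12 + 24*j) (K(j) = (j**2 + ((6*j - 3)*4)*j) + 213 = (j**2 + ((-3 + 6*j)*4)*j) + 213 = (j**2 + (-12 + 24*j)*j) + 213 = (j**2 + j*(-12 + 24*j)) + 213 = 213 + j**2 + j*(-12 + 24*j))
K(53) + J(L) = (213 - 12*53 + 25*53**2) + 9/(-157 - 46) = (213 - 636 + 25*2809) + 9/(-203) = (213 - 636 + 70225) + 9*(-1/203) = 69802 - 9/203 = 14169797/203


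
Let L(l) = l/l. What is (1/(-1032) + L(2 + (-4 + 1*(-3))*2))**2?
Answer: 1062961/1065024 ≈ 0.99806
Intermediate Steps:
L(l) = 1
(1/(-1032) + L(2 + (-4 + 1*(-3))*2))**2 = (1/(-1032) + 1)**2 = (-1/1032 + 1)**2 = (1031/1032)**2 = 1062961/1065024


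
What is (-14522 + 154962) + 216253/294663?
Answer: 41382687973/294663 ≈ 1.4044e+5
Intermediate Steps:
(-14522 + 154962) + 216253/294663 = 140440 + 216253*(1/294663) = 140440 + 216253/294663 = 41382687973/294663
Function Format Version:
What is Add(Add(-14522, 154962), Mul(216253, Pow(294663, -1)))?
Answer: Rational(41382687973, 294663) ≈ 1.4044e+5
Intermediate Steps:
Add(Add(-14522, 154962), Mul(216253, Pow(294663, -1))) = Add(140440, Mul(216253, Rational(1, 294663))) = Add(140440, Rational(216253, 294663)) = Rational(41382687973, 294663)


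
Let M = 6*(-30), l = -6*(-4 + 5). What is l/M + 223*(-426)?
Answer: -2849939/30 ≈ -94998.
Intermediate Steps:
l = -6 (l = -6*1 = -6)
M = -180
l/M + 223*(-426) = -6/(-180) + 223*(-426) = -6*(-1/180) - 94998 = 1/30 - 94998 = -2849939/30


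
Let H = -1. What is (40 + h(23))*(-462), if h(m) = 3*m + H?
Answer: -49896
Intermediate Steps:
h(m) = -1 + 3*m (h(m) = 3*m - 1 = -1 + 3*m)
(40 + h(23))*(-462) = (40 + (-1 + 3*23))*(-462) = (40 + (-1 + 69))*(-462) = (40 + 68)*(-462) = 108*(-462) = -49896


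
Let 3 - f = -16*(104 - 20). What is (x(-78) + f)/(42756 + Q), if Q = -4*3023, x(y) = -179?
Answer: 146/3833 ≈ 0.038090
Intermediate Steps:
Q = -12092
f = 1347 (f = 3 - (-16)*(104 - 20) = 3 - (-16)*84 = 3 - 1*(-1344) = 3 + 1344 = 1347)
(x(-78) + f)/(42756 + Q) = (-179 + 1347)/(42756 - 12092) = 1168/30664 = 1168*(1/30664) = 146/3833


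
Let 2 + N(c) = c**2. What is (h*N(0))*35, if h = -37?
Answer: 2590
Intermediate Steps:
N(c) = -2 + c**2
(h*N(0))*35 = -37*(-2 + 0**2)*35 = -37*(-2 + 0)*35 = -37*(-2)*35 = 74*35 = 2590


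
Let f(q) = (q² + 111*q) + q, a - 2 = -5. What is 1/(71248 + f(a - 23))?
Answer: 1/69012 ≈ 1.4490e-5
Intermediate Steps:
a = -3 (a = 2 - 5 = -3)
f(q) = q² + 112*q
1/(71248 + f(a - 23)) = 1/(71248 + (-3 - 23)*(112 + (-3 - 23))) = 1/(71248 - 26*(112 - 26)) = 1/(71248 - 26*86) = 1/(71248 - 2236) = 1/69012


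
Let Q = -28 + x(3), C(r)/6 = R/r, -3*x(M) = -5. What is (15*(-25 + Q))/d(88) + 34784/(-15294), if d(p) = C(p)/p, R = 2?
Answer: -3799862672/7647 ≈ -4.9691e+5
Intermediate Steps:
x(M) = 5/3 (x(M) = -1/3*(-5) = 5/3)
C(r) = 12/r (C(r) = 6*(2/r) = 12/r)
d(p) = 12/p**2 (d(p) = (12/p)/p = 12/p**2)
Q = -79/3 (Q = -28 + 5/3 = -79/3 ≈ -26.333)
(15*(-25 + Q))/d(88) + 34784/(-15294) = (15*(-25 - 79/3))/((12/88**2)) + 34784/(-15294) = (15*(-154/3))/((12*(1/7744))) + 34784*(-1/15294) = -770/3/1936 - 17392/7647 = -770*1936/3 - 17392/7647 = -1490720/3 - 17392/7647 = -3799862672/7647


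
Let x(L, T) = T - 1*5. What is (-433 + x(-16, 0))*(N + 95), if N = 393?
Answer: -213744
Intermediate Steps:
x(L, T) = -5 + T (x(L, T) = T - 5 = -5 + T)
(-433 + x(-16, 0))*(N + 95) = (-433 + (-5 + 0))*(393 + 95) = (-433 - 5)*488 = -438*488 = -213744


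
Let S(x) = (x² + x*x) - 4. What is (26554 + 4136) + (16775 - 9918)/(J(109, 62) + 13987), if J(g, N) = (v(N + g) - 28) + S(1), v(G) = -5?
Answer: 428193737/13952 ≈ 30691.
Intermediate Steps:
S(x) = -4 + 2*x² (S(x) = (x² + x²) - 4 = 2*x² - 4 = -4 + 2*x²)
J(g, N) = -35 (J(g, N) = (-5 - 28) + (-4 + 2*1²) = -33 + (-4 + 2*1) = -33 + (-4 + 2) = -33 - 2 = -35)
(26554 + 4136) + (16775 - 9918)/(J(109, 62) + 13987) = (26554 + 4136) + (16775 - 9918)/(-35 + 13987) = 30690 + 6857/13952 = 428193737/13952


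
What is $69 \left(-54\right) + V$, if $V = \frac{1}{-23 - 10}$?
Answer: $- \frac{122959}{33} \approx -3726.0$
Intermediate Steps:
$V = - \frac{1}{33}$ ($V = \frac{1}{-33} = - \frac{1}{33} \approx -0.030303$)
$69 \left(-54\right) + V = 69 \left(-54\right) - \frac{1}{33} = -3726 - \frac{1}{33} = - \frac{122959}{33}$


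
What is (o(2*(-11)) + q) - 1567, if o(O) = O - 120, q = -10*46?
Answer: -2169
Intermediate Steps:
q = -460
o(O) = -120 + O
(o(2*(-11)) + q) - 1567 = ((-120 + 2*(-11)) - 460) - 1567 = ((-120 - 22) - 460) - 1567 = (-142 - 460) - 1567 = -602 - 1567 = -2169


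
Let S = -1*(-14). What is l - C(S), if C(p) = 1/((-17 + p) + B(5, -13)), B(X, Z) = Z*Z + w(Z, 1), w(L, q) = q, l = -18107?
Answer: -3023870/167 ≈ -18107.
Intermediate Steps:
S = 14
B(X, Z) = 1 + Z**2 (B(X, Z) = Z*Z + 1 = Z**2 + 1 = 1 + Z**2)
C(p) = 1/(153 + p) (C(p) = 1/((-17 + p) + (1 + (-13)**2)) = 1/((-17 + p) + (1 + 169)) = 1/((-17 + p) + 170) = 1/(153 + p))
l - C(S) = -18107 - 1/(153 + 14) = -18107 - 1/167 = -3023870/167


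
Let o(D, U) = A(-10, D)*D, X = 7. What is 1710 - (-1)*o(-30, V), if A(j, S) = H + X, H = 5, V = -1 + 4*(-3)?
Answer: 1350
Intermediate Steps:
V = -13 (V = -1 - 12 = -13)
A(j, S) = 12 (A(j, S) = 5 + 7 = 12)
o(D, U) = 12*D
1710 - (-1)*o(-30, V) = 1710 - (-1)*12*(-30) = 1710 - (-1)*(-360) = 1710 - 1*360 = 1710 - 360 = 1350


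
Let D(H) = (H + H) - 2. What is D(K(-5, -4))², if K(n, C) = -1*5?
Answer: 144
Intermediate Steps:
K(n, C) = -5
D(H) = -2 + 2*H (D(H) = 2*H - 2 = -2 + 2*H)
D(K(-5, -4))² = (-2 + 2*(-5))² = (-2 - 10)² = (-12)² = 144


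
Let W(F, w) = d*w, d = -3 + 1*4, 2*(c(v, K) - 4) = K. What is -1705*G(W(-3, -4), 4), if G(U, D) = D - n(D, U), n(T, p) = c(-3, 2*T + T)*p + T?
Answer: -68200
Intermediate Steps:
c(v, K) = 4 + K/2
n(T, p) = T + p*(4 + 3*T/2) (n(T, p) = (4 + (2*T + T)/2)*p + T = (4 + (3*T)/2)*p + T = (4 + 3*T/2)*p + T = p*(4 + 3*T/2) + T = T + p*(4 + 3*T/2))
d = 1 (d = -3 + 4 = 1)
W(F, w) = w (W(F, w) = 1*w = w)
G(U, D) = -U*(8 + 3*D)/2 (G(U, D) = D - (D + U*(8 + 3*D)/2) = D + (-D - U*(8 + 3*D)/2) = -U*(8 + 3*D)/2)
-1705*G(W(-3, -4), 4) = -(-1705)*(-4)*(8 + 3*4)/2 = -(-1705)*(-4)*(8 + 12)/2 = -(-1705)*(-4)*20/2 = -1705*40 = -68200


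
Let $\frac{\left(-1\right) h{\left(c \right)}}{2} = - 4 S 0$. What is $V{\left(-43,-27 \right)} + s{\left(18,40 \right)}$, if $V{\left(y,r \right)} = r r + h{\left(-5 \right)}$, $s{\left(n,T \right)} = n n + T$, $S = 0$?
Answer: $1093$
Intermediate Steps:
$s{\left(n,T \right)} = T + n^{2}$ ($s{\left(n,T \right)} = n^{2} + T = T + n^{2}$)
$h{\left(c \right)} = 0$ ($h{\left(c \right)} = - 2 \left(-4\right) 0 \cdot 0 = - 2 \cdot 0 \cdot 0 = \left(-2\right) 0 = 0$)
$V{\left(y,r \right)} = r^{2}$ ($V{\left(y,r \right)} = r r + 0 = r^{2} + 0 = r^{2}$)
$V{\left(-43,-27 \right)} + s{\left(18,40 \right)} = \left(-27\right)^{2} + \left(40 + 18^{2}\right) = 729 + \left(40 + 324\right) = 729 + 364 = 1093$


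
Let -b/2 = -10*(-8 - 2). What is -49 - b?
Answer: 151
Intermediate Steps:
b = -200 (b = -(-20)*(-8 - 2) = -(-20)*(-10) = -2*100 = -200)
-49 - b = -49 - 1*(-200) = -49 + 200 = 151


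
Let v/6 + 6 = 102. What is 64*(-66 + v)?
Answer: 32640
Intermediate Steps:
v = 576 (v = -36 + 6*102 = -36 + 612 = 576)
64*(-66 + v) = 64*(-66 + 576) = 64*510 = 32640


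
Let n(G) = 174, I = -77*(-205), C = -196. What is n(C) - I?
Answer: -15611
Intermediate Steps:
I = 15785
n(C) - I = 174 - 1*15785 = 174 - 15785 = -15611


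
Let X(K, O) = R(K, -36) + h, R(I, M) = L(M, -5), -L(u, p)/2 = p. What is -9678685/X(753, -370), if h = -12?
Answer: 9678685/2 ≈ 4.8393e+6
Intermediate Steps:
L(u, p) = -2*p
R(I, M) = 10 (R(I, M) = -2*(-5) = 10)
X(K, O) = -2 (X(K, O) = 10 - 12 = -2)
-9678685/X(753, -370) = -9678685/(-2) = -9678685*(-1/2) = 9678685/2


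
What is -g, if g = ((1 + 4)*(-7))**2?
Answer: -1225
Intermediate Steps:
g = 1225 (g = (5*(-7))**2 = (-35)**2 = 1225)
-g = -1*1225 = -1225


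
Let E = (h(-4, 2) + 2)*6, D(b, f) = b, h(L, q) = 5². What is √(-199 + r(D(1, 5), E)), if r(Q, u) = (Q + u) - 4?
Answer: 2*I*√10 ≈ 6.3246*I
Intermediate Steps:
h(L, q) = 25
E = 162 (E = (25 + 2)*6 = 27*6 = 162)
r(Q, u) = -4 + Q + u
√(-199 + r(D(1, 5), E)) = √(-199 + (-4 + 1 + 162)) = √(-199 + 159) = √(-40) = 2*I*√10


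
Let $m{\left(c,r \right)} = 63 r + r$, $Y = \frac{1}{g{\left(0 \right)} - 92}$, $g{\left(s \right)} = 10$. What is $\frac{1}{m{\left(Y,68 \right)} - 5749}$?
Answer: $- \frac{1}{1397} \approx -0.00071582$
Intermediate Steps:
$Y = - \frac{1}{82}$ ($Y = \frac{1}{10 - 92} = \frac{1}{-82} = - \frac{1}{82} \approx -0.012195$)
$m{\left(c,r \right)} = 64 r$
$\frac{1}{m{\left(Y,68 \right)} - 5749} = \frac{1}{64 \cdot 68 - 5749} = \frac{1}{4352 - 5749} = \frac{1}{-1397} = - \frac{1}{1397}$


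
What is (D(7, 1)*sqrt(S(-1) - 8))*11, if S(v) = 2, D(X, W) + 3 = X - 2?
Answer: 22*I*sqrt(6) ≈ 53.889*I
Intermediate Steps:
D(X, W) = -5 + X (D(X, W) = -3 + (X - 2) = -3 + (-2 + X) = -5 + X)
(D(7, 1)*sqrt(S(-1) - 8))*11 = ((-5 + 7)*sqrt(2 - 8))*11 = (2*sqrt(-6))*11 = (2*(I*sqrt(6)))*11 = (2*I*sqrt(6))*11 = 22*I*sqrt(6)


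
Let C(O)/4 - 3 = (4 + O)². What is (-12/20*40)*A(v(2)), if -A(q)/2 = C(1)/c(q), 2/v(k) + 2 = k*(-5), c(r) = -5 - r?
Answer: -32256/29 ≈ -1112.3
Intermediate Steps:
C(O) = 12 + 4*(4 + O)²
v(k) = 2/(-2 - 5*k) (v(k) = 2/(-2 + k*(-5)) = 2/(-2 - 5*k))
A(q) = -224/(-5 - q) (A(q) = -2*(12 + 4*(4 + 1)²)/(-5 - q) = -2*(12 + 4*5²)/(-5 - q) = -2*(12 + 4*25)/(-5 - q) = -2*(12 + 100)/(-5 - q) = -224/(-5 - q))
(-12/20*40)*A(v(2)) = (-12/20*40)*(224/(5 - 2/(2 + 5*2))) = (-12*1/20*40)*(224/(5 - 2/(2 + 10))) = (-⅗*40)*(224/(5 - 2/12)) = -5376/(5 - 2*1/12) = -5376/(5 - ⅙) = -5376/29/6 = -5376*6/29 = -24*1344/29 = -32256/29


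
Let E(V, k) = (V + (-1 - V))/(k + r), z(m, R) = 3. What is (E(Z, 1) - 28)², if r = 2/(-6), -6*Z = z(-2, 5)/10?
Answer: 3481/4 ≈ 870.25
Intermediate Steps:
Z = -1/20 (Z = -1/(2*10) = -⅙*3/10 = -1/20 ≈ -0.050000)
r = -⅓ (r = 2*(-⅙) = -⅓ ≈ -0.33333)
E(V, k) = -1/(-⅓ + k) (E(V, k) = (V + (-1 - V))/(k - ⅓) = -1/(-⅓ + k))
(E(Z, 1) - 28)² = (-3/(-1 + 3*1) - 28)² = (-3/(-1 + 3) - 28)² = (-3/2 - 28)² = (-59/2)² = 3481/4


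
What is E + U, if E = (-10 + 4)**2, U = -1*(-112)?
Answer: 148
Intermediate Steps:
U = 112
E = 36 (E = (-6)**2 = 36)
E + U = 36 + 112 = 148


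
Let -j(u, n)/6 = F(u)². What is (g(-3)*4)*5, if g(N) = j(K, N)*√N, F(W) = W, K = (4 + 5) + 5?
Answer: -23520*I*√3 ≈ -40738.0*I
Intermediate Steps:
K = 14 (K = 9 + 5 = 14)
j(u, n) = -6*u²
g(N) = -1176*√N (g(N) = (-6*14²)*√N = (-6*196)*√N = -1176*√N)
(g(-3)*4)*5 = (-1176*I*√3*4)*5 = -4704*I*√3*5 = -23520*I*√3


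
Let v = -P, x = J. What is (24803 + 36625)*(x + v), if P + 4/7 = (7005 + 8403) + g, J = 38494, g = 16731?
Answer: 2732870292/7 ≈ 3.9041e+8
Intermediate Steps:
x = 38494
P = 224969/7 (P = -4/7 + ((7005 + 8403) + 16731) = -4/7 + (15408 + 16731) = -4/7 + 32139 = 224969/7 ≈ 32138.)
v = -224969/7 (v = -1*224969/7 = -224969/7 ≈ -32138.)
(24803 + 36625)*(x + v) = (24803 + 36625)*(38494 - 224969/7) = 61428*(44489/7) = 2732870292/7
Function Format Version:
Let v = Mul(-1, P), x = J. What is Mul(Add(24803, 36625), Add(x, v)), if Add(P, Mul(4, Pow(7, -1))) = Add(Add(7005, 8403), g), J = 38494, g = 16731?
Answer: Rational(2732870292, 7) ≈ 3.9041e+8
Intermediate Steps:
x = 38494
P = Rational(224969, 7) (P = Add(Rational(-4, 7), Add(Add(7005, 8403), 16731)) = Add(Rational(-4, 7), Add(15408, 16731)) = Add(Rational(-4, 7), 32139) = Rational(224969, 7) ≈ 32138.)
v = Rational(-224969, 7) (v = Mul(-1, Rational(224969, 7)) = Rational(-224969, 7) ≈ -32138.)
Mul(Add(24803, 36625), Add(x, v)) = Mul(Add(24803, 36625), Add(38494, Rational(-224969, 7))) = Mul(61428, Rational(44489, 7)) = Rational(2732870292, 7)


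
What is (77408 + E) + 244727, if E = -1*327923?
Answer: -5788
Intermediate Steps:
E = -327923
(77408 + E) + 244727 = (77408 - 327923) + 244727 = -250515 + 244727 = -5788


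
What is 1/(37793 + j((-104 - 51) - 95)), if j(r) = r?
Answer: 1/37543 ≈ 2.6636e-5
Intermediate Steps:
1/(37793 + j((-104 - 51) - 95)) = 1/(37793 + ((-104 - 51) - 95)) = 1/(37793 + (-155 - 95)) = 1/(37793 - 250) = 1/37543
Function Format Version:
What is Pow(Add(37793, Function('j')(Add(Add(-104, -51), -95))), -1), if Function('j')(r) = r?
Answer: Rational(1, 37543) ≈ 2.6636e-5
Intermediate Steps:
Pow(Add(37793, Function('j')(Add(Add(-104, -51), -95))), -1) = Pow(Add(37793, Add(Add(-104, -51), -95)), -1) = Pow(Add(37793, Add(-155, -95)), -1) = Pow(Add(37793, -250), -1) = Pow(37543, -1) = Rational(1, 37543)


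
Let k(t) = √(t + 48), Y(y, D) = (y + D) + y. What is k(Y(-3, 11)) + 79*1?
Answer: 79 + √53 ≈ 86.280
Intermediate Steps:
Y(y, D) = D + 2*y (Y(y, D) = (D + y) + y = D + 2*y)
k(t) = √(48 + t)
k(Y(-3, 11)) + 79*1 = √(48 + (11 + 2*(-3))) + 79*1 = √(48 + (11 - 6)) + 79 = √(48 + 5) + 79 = √53 + 79 = 79 + √53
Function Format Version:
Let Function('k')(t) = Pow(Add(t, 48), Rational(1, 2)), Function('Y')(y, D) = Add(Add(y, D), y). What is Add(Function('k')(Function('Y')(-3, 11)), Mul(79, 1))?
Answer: Add(79, Pow(53, Rational(1, 2))) ≈ 86.280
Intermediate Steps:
Function('Y')(y, D) = Add(D, Mul(2, y)) (Function('Y')(y, D) = Add(Add(D, y), y) = Add(D, Mul(2, y)))
Function('k')(t) = Pow(Add(48, t), Rational(1, 2))
Add(Function('k')(Function('Y')(-3, 11)), Mul(79, 1)) = Add(Pow(Add(48, Add(11, Mul(2, -3))), Rational(1, 2)), Mul(79, 1)) = Add(Pow(Add(48, Add(11, -6)), Rational(1, 2)), 79) = Add(Pow(Add(48, 5), Rational(1, 2)), 79) = Add(Pow(53, Rational(1, 2)), 79) = Add(79, Pow(53, Rational(1, 2)))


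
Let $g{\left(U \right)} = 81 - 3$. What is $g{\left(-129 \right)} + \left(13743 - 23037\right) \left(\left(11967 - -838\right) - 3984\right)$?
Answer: $-81982296$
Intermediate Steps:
$g{\left(U \right)} = 78$ ($g{\left(U \right)} = 81 - 3 = 78$)
$g{\left(-129 \right)} + \left(13743 - 23037\right) \left(\left(11967 - -838\right) - 3984\right) = 78 + \left(13743 - 23037\right) \left(\left(11967 - -838\right) - 3984\right) = 78 - 9294 \left(\left(11967 + 838\right) - 3984\right) = 78 - 9294 \left(12805 - 3984\right) = 78 - 81982374 = -81982296$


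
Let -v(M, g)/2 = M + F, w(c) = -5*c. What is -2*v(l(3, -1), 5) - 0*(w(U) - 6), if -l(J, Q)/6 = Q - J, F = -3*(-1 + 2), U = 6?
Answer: 84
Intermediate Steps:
F = -3 (F = -3*1 = -3)
l(J, Q) = -6*Q + 6*J (l(J, Q) = -6*(Q - J) = -6*Q + 6*J)
v(M, g) = 6 - 2*M (v(M, g) = -2*(M - 3) = -2*(-3 + M) = 6 - 2*M)
-2*v(l(3, -1), 5) - 0*(w(U) - 6) = -2*(6 - 2*(-6*(-1) + 6*3)) - 0*(-5*6 - 6) = -2*(6 - 2*(6 + 18)) - 0*(-30 - 6) = -2*(6 - 2*24) - 0*(-36) = -2*(6 - 48) - 1*0 = -2*(-42) + 0 = 84 + 0 = 84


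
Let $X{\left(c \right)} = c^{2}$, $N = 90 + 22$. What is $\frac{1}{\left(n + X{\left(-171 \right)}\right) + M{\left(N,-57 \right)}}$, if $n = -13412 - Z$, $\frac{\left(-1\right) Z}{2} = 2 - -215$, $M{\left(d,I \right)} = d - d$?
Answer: $\frac{1}{16263} \approx 6.1489 \cdot 10^{-5}$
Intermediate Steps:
$N = 112$
$M{\left(d,I \right)} = 0$
$Z = -434$ ($Z = - 2 \left(2 - -215\right) = - 2 \left(2 + 215\right) = \left(-2\right) 217 = -434$)
$n = -12978$ ($n = -13412 - -434 = -13412 + 434 = -12978$)
$\frac{1}{\left(n + X{\left(-171 \right)}\right) + M{\left(N,-57 \right)}} = \frac{1}{\left(-12978 + \left(-171\right)^{2}\right) + 0} = \frac{1}{\left(-12978 + 29241\right) + 0} = \frac{1}{16263 + 0} = \frac{1}{16263}$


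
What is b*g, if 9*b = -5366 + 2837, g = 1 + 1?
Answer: -562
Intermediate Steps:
g = 2
b = -281 (b = (-5366 + 2837)/9 = (⅑)*(-2529) = -281)
b*g = -281*2 = -562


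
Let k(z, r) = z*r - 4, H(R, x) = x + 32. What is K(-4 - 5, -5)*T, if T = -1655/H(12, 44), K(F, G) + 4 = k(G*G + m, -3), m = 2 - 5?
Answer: 61235/38 ≈ 1611.4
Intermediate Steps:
m = -3
H(R, x) = 32 + x
k(z, r) = -4 + r*z (k(z, r) = r*z - 4 = -4 + r*z)
K(F, G) = 1 - 3*G² (K(F, G) = -4 + (-4 - 3*(G*G - 3)) = -4 + (-4 - 3*(G² - 3)) = -4 + (-4 - 3*(-3 + G²)) = -4 + (-4 + (9 - 3*G²)) = -4 + (5 - 3*G²) = 1 - 3*G²)
T = -1655/76 (T = -1655/(32 + 44) = -1655/76 ≈ -21.776)
K(-4 - 5, -5)*T = (1 - 3*(-5)²)*(-1655/76) = (1 - 3*25)*(-1655/76) = (1 - 75)*(-1655/76) = -74*(-1655/76) = 61235/38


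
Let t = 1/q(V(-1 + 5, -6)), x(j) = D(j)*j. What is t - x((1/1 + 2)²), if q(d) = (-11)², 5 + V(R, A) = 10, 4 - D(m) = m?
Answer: 5446/121 ≈ 45.008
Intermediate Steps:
D(m) = 4 - m
V(R, A) = 5 (V(R, A) = -5 + 10 = 5)
q(d) = 121
x(j) = j*(4 - j) (x(j) = (4 - j)*j = j*(4 - j))
t = 1/121 ≈ 0.0082645
t - x((1/1 + 2)²) = 1/121 - (1/1 + 2)²*(4 - (1/1 + 2)²) = 1/121 - (1 + 2)²*(4 - (1 + 2)²) = 1/121 - 3²*(4 - 1*3²) = 1/121 - 9*(4 - 1*9) = 1/121 - 9*(4 - 9) = 1/121 - 9*(-5) = 1/121 - 1*(-45) = 1/121 + 45 = 5446/121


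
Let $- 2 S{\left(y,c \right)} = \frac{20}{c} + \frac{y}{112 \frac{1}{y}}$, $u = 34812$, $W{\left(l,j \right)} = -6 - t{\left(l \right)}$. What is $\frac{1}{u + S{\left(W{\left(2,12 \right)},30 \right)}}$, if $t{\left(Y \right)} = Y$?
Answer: $\frac{21}{731039} \approx 2.8726 \cdot 10^{-5}$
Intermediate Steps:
$W{\left(l,j \right)} = -6 - l$
$S{\left(y,c \right)} = - \frac{10}{c} - \frac{y^{2}}{224}$ ($S{\left(y,c \right)} = - \frac{\frac{20}{c} + \frac{y}{112 \frac{1}{y}}}{2} = - \frac{\frac{20}{c} + y \frac{y}{112}}{2} = - \frac{\frac{20}{c} + \frac{y^{2}}{112}}{2} = - \frac{10}{c} - \frac{y^{2}}{224}$)
$\frac{1}{u + S{\left(W{\left(2,12 \right)},30 \right)}} = \frac{1}{34812 - \left(\frac{1}{3} + \frac{\left(-6 - 2\right)^{2}}{224}\right)} = \frac{1}{34812 - \left(\frac{1}{3} + \frac{\left(-8\right)^{2}}{224}\right)} = \frac{1}{34812 - \frac{13}{21}} = \frac{1}{\frac{731039}{21}} = \frac{21}{731039}$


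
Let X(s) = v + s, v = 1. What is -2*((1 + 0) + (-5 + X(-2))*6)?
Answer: 70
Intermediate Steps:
X(s) = 1 + s
-2*((1 + 0) + (-5 + X(-2))*6) = -2*((1 + 0) + (-5 + (1 - 2))*6) = -2*(1 + (-5 - 1)*6) = -2*(1 - 6*6) = -2*(1 - 36) = -2*(-35) = 70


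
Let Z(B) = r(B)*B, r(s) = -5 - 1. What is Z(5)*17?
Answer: -510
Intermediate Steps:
r(s) = -6
Z(B) = -6*B
Z(5)*17 = -6*5*17 = -30*17 = -510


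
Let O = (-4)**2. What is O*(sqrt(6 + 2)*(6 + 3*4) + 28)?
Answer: 448 + 576*sqrt(2) ≈ 1262.6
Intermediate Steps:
O = 16
O*(sqrt(6 + 2)*(6 + 3*4) + 28) = 16*(sqrt(6 + 2)*(6 + 3*4) + 28) = 16*(sqrt(8)*(6 + 12) + 28) = 16*((2*sqrt(2))*18 + 28) = 16*(36*sqrt(2) + 28) = 16*(28 + 36*sqrt(2)) = 448 + 576*sqrt(2)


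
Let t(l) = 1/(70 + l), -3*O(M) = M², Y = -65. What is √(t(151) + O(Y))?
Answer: I*√619057686/663 ≈ 37.528*I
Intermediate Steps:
O(M) = -M²/3
√(t(151) + O(Y)) = √(1/(70 + 151) - ⅓*(-65)²) = √(1/221 - ⅓*4225) = √(1/221 - 4225/3) = √(-933722/663) = I*√619057686/663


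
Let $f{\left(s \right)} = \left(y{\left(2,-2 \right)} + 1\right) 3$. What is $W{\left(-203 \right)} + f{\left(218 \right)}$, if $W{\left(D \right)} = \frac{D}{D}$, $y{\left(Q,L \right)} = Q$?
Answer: $10$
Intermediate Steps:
$W{\left(D \right)} = 1$
$f{\left(s \right)} = 9$ ($f{\left(s \right)} = \left(2 + 1\right) 3 = 3 \cdot 3 = 9$)
$W{\left(-203 \right)} + f{\left(218 \right)} = 1 + 9 = 10$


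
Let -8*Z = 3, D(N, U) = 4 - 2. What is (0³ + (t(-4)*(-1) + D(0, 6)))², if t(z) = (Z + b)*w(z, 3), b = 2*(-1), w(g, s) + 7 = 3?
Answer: 225/4 ≈ 56.250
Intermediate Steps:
D(N, U) = 2
w(g, s) = -4 (w(g, s) = -7 + 3 = -4)
Z = -3/8 (Z = -⅛*3 = -3/8 ≈ -0.37500)
b = -2
t(z) = 19/2 (t(z) = (-3/8 - 2)*(-4) = -19/8*(-4) = 19/2)
(0³ + (t(-4)*(-1) + D(0, 6)))² = (0³ + ((19/2)*(-1) + 2))² = (0 + (-19/2 + 2))² = (0 - 15/2)² = (-15/2)² = 225/4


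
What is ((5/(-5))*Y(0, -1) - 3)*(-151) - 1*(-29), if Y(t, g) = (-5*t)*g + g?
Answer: 331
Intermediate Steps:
Y(t, g) = g - 5*g*t (Y(t, g) = -5*g*t + g = g - 5*g*t)
((5/(-5))*Y(0, -1) - 3)*(-151) - 1*(-29) = ((5/(-5))*(-(1 - 5*0)) - 3)*(-151) - 1*(-29) = ((5*(-1/5))*(-(1 + 0)) - 3)*(-151) + 29 = (-(-1) - 3)*(-151) + 29 = (-1*(-1) - 3)*(-151) + 29 = (1 - 3)*(-151) + 29 = -2*(-151) + 29 = 302 + 29 = 331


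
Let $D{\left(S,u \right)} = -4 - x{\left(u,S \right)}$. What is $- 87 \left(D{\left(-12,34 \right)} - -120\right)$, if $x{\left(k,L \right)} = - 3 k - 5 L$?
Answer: $-13746$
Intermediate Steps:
$x{\left(k,L \right)} = - 5 L - 3 k$
$D{\left(S,u \right)} = -4 + 3 u + 5 S$ ($D{\left(S,u \right)} = -4 - \left(- 5 S - 3 u\right) = -4 + \left(3 u + 5 S\right) = -4 + 3 u + 5 S$)
$- 87 \left(D{\left(-12,34 \right)} - -120\right) = - 87 \left(\left(-4 + 3 \cdot 34 + 5 \left(-12\right)\right) - -120\right) = - 87 \left(\left(-4 + 102 - 60\right) + 120\right) = - 87 \left(38 + 120\right) = \left(-87\right) 158 = -13746$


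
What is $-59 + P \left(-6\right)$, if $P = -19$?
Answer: $55$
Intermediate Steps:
$-59 + P \left(-6\right) = -59 - -114 = -59 + 114 = 55$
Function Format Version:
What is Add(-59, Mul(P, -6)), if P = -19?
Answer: 55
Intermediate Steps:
Add(-59, Mul(P, -6)) = Add(-59, Mul(-19, -6)) = Add(-59, 114) = 55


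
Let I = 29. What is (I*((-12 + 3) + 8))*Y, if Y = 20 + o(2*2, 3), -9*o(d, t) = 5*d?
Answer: -4640/9 ≈ -515.56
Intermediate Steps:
o(d, t) = -5*d/9
Y = 160/9 (Y = 20 - 10*2/9 = 20 - 5/9*4 = 20 - 20/9 = 160/9 ≈ 17.778)
(I*((-12 + 3) + 8))*Y = (29*((-12 + 3) + 8))*(160/9) = (29*(-9 + 8))*(160/9) = (29*(-1))*(160/9) = -29*160/9 = -4640/9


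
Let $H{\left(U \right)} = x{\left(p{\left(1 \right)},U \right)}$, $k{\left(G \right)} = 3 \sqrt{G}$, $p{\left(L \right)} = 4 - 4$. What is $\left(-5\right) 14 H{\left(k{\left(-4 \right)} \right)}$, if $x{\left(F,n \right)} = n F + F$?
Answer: $0$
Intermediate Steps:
$p{\left(L \right)} = 0$ ($p{\left(L \right)} = 4 - 4 = 0$)
$x{\left(F,n \right)} = F + F n$ ($x{\left(F,n \right)} = F n + F = F + F n$)
$H{\left(U \right)} = 0$ ($H{\left(U \right)} = 0 \left(1 + U\right) = 0$)
$\left(-5\right) 14 H{\left(k{\left(-4 \right)} \right)} = \left(-5\right) 14 \cdot 0 = \left(-70\right) 0 = 0$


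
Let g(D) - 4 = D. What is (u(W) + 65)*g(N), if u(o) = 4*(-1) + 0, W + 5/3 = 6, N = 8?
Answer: 732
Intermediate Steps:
W = 13/3 (W = -5/3 + 6 = 13/3 ≈ 4.3333)
g(D) = 4 + D
u(o) = -4 (u(o) = -4 + 0 = -4)
(u(W) + 65)*g(N) = (-4 + 65)*(4 + 8) = 61*12 = 732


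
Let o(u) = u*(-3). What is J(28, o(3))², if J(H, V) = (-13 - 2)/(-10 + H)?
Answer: 25/36 ≈ 0.69444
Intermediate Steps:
o(u) = -3*u
J(H, V) = -15/(-10 + H)
J(28, o(3))² = (-15/(-10 + 28))² = (-15/18)² = (-15*1/18)² = (-⅚)² = 25/36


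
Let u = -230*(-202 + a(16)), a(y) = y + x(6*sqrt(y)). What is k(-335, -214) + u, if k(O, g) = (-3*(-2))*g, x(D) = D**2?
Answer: -90984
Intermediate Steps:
k(O, g) = 6*g
a(y) = 37*y (a(y) = y + (6*sqrt(y))**2 = y + 36*y = 37*y)
u = -89700 (u = -230*(-202 + 37*16) = -230*(-202 + 592) = -230*390 = -89700)
k(-335, -214) + u = 6*(-214) - 89700 = -1284 - 89700 = -90984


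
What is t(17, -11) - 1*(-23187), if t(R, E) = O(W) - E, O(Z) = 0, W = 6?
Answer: 23198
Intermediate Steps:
t(R, E) = -E (t(R, E) = 0 - E = -E)
t(17, -11) - 1*(-23187) = -1*(-11) - 1*(-23187) = 11 + 23187 = 23198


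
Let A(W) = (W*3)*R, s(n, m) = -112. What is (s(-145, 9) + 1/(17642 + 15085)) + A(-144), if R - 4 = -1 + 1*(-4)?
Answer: 10472641/32727 ≈ 320.00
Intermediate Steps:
R = -1 (R = 4 + (-1 + 1*(-4)) = 4 + (-1 - 4) = 4 - 5 = -1)
A(W) = -3*W (A(W) = (W*3)*(-1) = (3*W)*(-1) = -3*W)
(s(-145, 9) + 1/(17642 + 15085)) + A(-144) = (-112 + 1/(17642 + 15085)) - 3*(-144) = (-112 + 1/32727) + 432 = -3665423/32727 + 432 = 10472641/32727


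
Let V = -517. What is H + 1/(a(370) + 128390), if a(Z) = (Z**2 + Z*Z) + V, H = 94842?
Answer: 38095470667/401673 ≈ 94842.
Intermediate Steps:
a(Z) = -517 + 2*Z**2 (a(Z) = (Z**2 + Z*Z) - 517 = (Z**2 + Z**2) - 517 = 2*Z**2 - 517 = -517 + 2*Z**2)
H + 1/(a(370) + 128390) = 94842 + 1/((-517 + 2*370**2) + 128390) = 94842 + 1/((-517 + 2*136900) + 128390) = 94842 + 1/((-517 + 273800) + 128390) = 94842 + 1/(273283 + 128390) = 94842 + 1/401673 = 38095470667/401673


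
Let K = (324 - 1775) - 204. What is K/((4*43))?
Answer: -1655/172 ≈ -9.6221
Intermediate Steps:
K = -1655 (K = -1451 - 204 = -1655)
K/((4*43)) = -1655/(4*43) = -1655/172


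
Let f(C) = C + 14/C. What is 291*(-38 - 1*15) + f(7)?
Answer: -15414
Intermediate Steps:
291*(-38 - 1*15) + f(7) = 291*(-38 - 1*15) + (7 + 14/7) = 291*(-38 - 15) + (7 + 14*(⅐)) = 291*(-53) + (7 + 2) = -15423 + 9 = -15414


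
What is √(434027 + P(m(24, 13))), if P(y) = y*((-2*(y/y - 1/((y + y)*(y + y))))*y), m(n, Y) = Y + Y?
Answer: √1730702/2 ≈ 657.78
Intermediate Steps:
m(n, Y) = 2*Y
P(y) = y²*(-2 + 1/(2*y²)) (P(y) = y*((-2*(1 - 1/((2*y)*(2*y))))*y) = y*((-2*(1 - 1/(4*y²)))*y) = y*((-2 + 1/(2*y²))*y) = y*(y*(-2 + 1/(2*y²))) = y²*(-2 + 1/(2*y²)))
√(434027 + P(m(24, 13))) = √(434027 + (½ - 2*(2*13)²)) = √(434027 + (½ - 2*26²)) = √(434027 + (½ - 2*676)) = √(434027 + (½ - 1352)) = √(434027 - 2703/2) = √(865351/2) = √1730702/2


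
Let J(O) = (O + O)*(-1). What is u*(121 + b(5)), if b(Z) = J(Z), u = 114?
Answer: 12654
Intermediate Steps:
J(O) = -2*O (J(O) = (2*O)*(-1) = -2*O)
b(Z) = -2*Z
u*(121 + b(5)) = 114*(121 - 2*5) = 114*(121 - 10) = 114*111 = 12654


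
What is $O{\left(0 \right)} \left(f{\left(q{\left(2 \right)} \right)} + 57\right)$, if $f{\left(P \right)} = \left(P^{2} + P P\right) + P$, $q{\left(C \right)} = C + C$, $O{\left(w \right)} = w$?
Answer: $0$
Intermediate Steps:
$q{\left(C \right)} = 2 C$
$f{\left(P \right)} = P + 2 P^{2}$ ($f{\left(P \right)} = \left(P^{2} + P^{2}\right) + P = 2 P^{2} + P = P + 2 P^{2}$)
$O{\left(0 \right)} \left(f{\left(q{\left(2 \right)} \right)} + 57\right) = 0 \left(2 \cdot 2 \left(1 + 2 \cdot 2 \cdot 2\right) + 57\right) = 0 \left(4 \left(1 + 2 \cdot 4\right) + 57\right) = 0 \left(4 \left(1 + 8\right) + 57\right) = 0 \left(4 \cdot 9 + 57\right) = 0 \left(36 + 57\right) = 0 \cdot 93 = 0$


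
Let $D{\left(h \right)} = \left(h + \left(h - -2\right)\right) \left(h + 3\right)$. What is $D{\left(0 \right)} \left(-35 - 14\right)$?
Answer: $-294$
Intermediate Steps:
$D{\left(h \right)} = \left(2 + 2 h\right) \left(3 + h\right)$ ($D{\left(h \right)} = \left(h + \left(h + 2\right)\right) \left(3 + h\right) = \left(h + \left(2 + h\right)\right) \left(3 + h\right) = \left(2 + 2 h\right) \left(3 + h\right)$)
$D{\left(0 \right)} \left(-35 - 14\right) = \left(6 + 2 \cdot 0^{2} + 8 \cdot 0\right) \left(-35 - 14\right) = \left(6 + 2 \cdot 0 + 0\right) \left(-49\right) = \left(6 + 0 + 0\right) \left(-49\right) = 6 \left(-49\right) = -294$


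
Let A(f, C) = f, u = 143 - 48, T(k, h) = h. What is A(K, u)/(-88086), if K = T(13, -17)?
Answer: 17/88086 ≈ 0.00019299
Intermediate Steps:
u = 95
K = -17
A(K, u)/(-88086) = -17/(-88086) = -17*(-1/88086) = 17/88086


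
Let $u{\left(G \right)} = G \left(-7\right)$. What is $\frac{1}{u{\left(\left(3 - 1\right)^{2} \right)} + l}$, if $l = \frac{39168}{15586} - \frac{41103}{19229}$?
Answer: $- \frac{149851597}{4139579659} \approx -0.0362$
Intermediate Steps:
$l = \frac{56265057}{149851597}$ ($l = 39168 \cdot \frac{1}{15586} - \frac{41103}{19229} = \frac{19584}{7793} - \frac{41103}{19229} = \frac{56265057}{149851597} \approx 0.37547$)
$u{\left(G \right)} = - 7 G$
$\frac{1}{u{\left(\left(3 - 1\right)^{2} \right)} + l} = \frac{1}{- 7 \left(3 - 1\right)^{2} + \frac{56265057}{149851597}} = \frac{1}{- 7 \cdot 2^{2} + \frac{56265057}{149851597}} = \frac{1}{\left(-7\right) 4 + \frac{56265057}{149851597}} = \frac{1}{-28 + \frac{56265057}{149851597}} = \frac{1}{- \frac{4139579659}{149851597}} = - \frac{149851597}{4139579659}$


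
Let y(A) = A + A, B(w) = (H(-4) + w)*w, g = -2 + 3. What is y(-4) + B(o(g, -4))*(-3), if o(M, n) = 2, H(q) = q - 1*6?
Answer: 40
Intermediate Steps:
H(q) = -6 + q (H(q) = q - 6 = -6 + q)
g = 1
B(w) = w*(-10 + w) (B(w) = ((-6 - 4) + w)*w = (-10 + w)*w = w*(-10 + w))
y(A) = 2*A
y(-4) + B(o(g, -4))*(-3) = 2*(-4) + (2*(-10 + 2))*(-3) = -8 + (2*(-8))*(-3) = -8 - 16*(-3) = -8 + 48 = 40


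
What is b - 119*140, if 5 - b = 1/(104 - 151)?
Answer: -782784/47 ≈ -16655.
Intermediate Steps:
b = 236/47 (b = 5 - 1/(104 - 151) = 5 - 1/(-47) = 5 - 1*(-1/47) = 5 + 1/47 = 236/47 ≈ 5.0213)
b - 119*140 = 236/47 - 119*140 = 236/47 - 16660 = -782784/47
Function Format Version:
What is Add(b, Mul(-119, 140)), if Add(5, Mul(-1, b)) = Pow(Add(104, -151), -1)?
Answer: Rational(-782784, 47) ≈ -16655.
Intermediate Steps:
b = Rational(236, 47) (b = Add(5, Mul(-1, Pow(Add(104, -151), -1))) = Add(5, Mul(-1, Pow(-47, -1))) = Add(5, Mul(-1, Rational(-1, 47))) = Add(5, Rational(1, 47)) = Rational(236, 47) ≈ 5.0213)
Add(b, Mul(-119, 140)) = Add(Rational(236, 47), Mul(-119, 140)) = Add(Rational(236, 47), -16660) = Rational(-782784, 47)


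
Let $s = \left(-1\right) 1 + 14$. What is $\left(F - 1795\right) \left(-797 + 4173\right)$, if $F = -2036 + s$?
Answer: $-12889568$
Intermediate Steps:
$s = 13$ ($s = -1 + 14 = 13$)
$F = -2023$ ($F = -2036 + 13 = -2023$)
$\left(F - 1795\right) \left(-797 + 4173\right) = \left(-2023 - 1795\right) \left(-797 + 4173\right) = \left(-2023 - 1795\right) 3376 = \left(-3818\right) 3376 = -12889568$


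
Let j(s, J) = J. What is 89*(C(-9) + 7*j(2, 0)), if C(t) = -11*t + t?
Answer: 8010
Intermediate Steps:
C(t) = -10*t
89*(C(-9) + 7*j(2, 0)) = 89*(-10*(-9) + 7*0) = 89*(90 + 0) = 89*90 = 8010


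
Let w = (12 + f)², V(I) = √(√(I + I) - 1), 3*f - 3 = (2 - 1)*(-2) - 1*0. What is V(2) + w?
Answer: 1378/9 ≈ 153.11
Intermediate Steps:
f = ⅓ (f = 1 + ((2 - 1)*(-2) - 1*0)/3 = 1 + (1*(-2) + 0)/3 = 1 + (-2 + 0)/3 = 1 + (⅓)*(-2) = 1 - ⅔ = ⅓ ≈ 0.33333)
V(I) = √(-1 + √2*√I) (V(I) = √(√(2*I) - 1) = √(√2*√I - 1) = √(-1 + √2*√I))
w = 1369/9 (w = (12 + ⅓)² = (37/3)² = 1369/9 ≈ 152.11)
V(2) + w = √(-1 + √2*√2) + 1369/9 = √(-1 + 2) + 1369/9 = √1 + 1369/9 = 1 + 1369/9 = 1378/9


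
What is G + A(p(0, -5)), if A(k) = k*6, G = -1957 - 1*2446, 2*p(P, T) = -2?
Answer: -4409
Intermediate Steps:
p(P, T) = -1 (p(P, T) = (½)*(-2) = -1)
G = -4403 (G = -1957 - 2446 = -4403)
A(k) = 6*k
G + A(p(0, -5)) = -4403 + 6*(-1) = -4403 - 6 = -4409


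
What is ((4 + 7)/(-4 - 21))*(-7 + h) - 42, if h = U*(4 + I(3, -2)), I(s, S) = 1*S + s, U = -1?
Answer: -918/25 ≈ -36.720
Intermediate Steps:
I(s, S) = S + s
h = -5 (h = -(4 + (-2 + 3)) = -(4 + 1) = -1*5 = -5)
((4 + 7)/(-4 - 21))*(-7 + h) - 42 = ((4 + 7)/(-4 - 21))*(-7 - 5) - 42 = (11/(-25))*(-12) - 42 = (11*(-1/25))*(-12) - 42 = -11/25*(-12) - 42 = 132/25 - 42 = -918/25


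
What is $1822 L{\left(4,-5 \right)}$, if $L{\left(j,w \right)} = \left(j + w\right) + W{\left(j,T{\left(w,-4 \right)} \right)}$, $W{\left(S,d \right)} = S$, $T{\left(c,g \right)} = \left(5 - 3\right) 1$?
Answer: $5466$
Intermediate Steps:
$T{\left(c,g \right)} = 2$ ($T{\left(c,g \right)} = 2 \cdot 1 = 2$)
$L{\left(j,w \right)} = w + 2 j$ ($L{\left(j,w \right)} = \left(j + w\right) + j = w + 2 j$)
$1822 L{\left(4,-5 \right)} = 1822 \left(-5 + 2 \cdot 4\right) = 1822 \left(-5 + 8\right) = 1822 \cdot 3 = 5466$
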